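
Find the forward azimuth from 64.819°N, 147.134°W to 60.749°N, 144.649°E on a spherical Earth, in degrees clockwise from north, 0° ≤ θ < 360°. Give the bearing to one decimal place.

Δλ = 144.649 − -147.134 = 291.783°; wrapped into (−180°, 180°]: -68.217°.
θ = atan2( sin Δλ · cos φ₂ , cos φ₁ · sin φ₂ − sin φ₁ · cos φ₂ · cos Δλ )
  = atan2(-0.45375, 0.20713) = -65.464° → normalised to [0°, 360°): 294.536°.

294.5°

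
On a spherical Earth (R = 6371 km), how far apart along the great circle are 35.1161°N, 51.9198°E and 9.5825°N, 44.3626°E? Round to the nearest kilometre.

Δλ = 44.3626 − 51.9198 = -7.5572°.
Δφ = 9.5825 − 35.1161 = -25.5336°.
a = sin²(Δφ/2) + cos φ₁ · cos φ₂ · sin²(Δλ/2) = 0.052337.
c = 2·atan2(√a, √(1−a)) = 0.46163 rad → d = 6371·c ≈ 2941.06 km.

2941 km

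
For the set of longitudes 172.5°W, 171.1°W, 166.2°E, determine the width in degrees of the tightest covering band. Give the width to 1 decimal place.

Sort the longitudes: -172.5°, -171.1°, +166.2°.
Eastward gaps between consecutive values (wrapping around): 1.4°, 337.3°, 21.3°.
Largest gap = 337.3° ⇒ minimal covering band is its complement: 360° − 337.3° = 22.7°.
Band runs from +166.2° eastward to -171.1°, crossing the antimeridian.

22.7°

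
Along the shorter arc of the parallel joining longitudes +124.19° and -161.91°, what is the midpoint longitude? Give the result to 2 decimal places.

Signed shortest Δλ from +124.19° to -161.91° is +73.90°.
Midpoint longitude = +124.19° + (+73.90°)/2 = +124.19° + 36.95° = +161.14°.
(The naïve average (+124.19 + -161.91)/2 = -18.86° is on the wrong side of the globe.)

+161.14°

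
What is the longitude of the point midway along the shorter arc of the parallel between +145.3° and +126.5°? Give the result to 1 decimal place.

Signed shortest Δλ from +145.3° to +126.5° is -18.8°.
Midpoint longitude = +145.3° + (-18.8°)/2 = +145.3° − 9.4° = +135.9°.

+135.9°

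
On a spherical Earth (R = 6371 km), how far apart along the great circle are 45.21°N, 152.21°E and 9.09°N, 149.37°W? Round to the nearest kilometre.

Δλ = -149.37 − 152.21 = -301.58°; wrapped into (−180°, 180°]: 58.42°.
Δφ = 9.09 − 45.21 = -36.12°.
a = sin²(Δφ/2) + cos φ₁ · cos φ₂ · sin²(Δλ/2) = 0.261784.
c = 2·atan2(√a, √(1−a)) = 1.07420 rad → d = 6371·c ≈ 6843.75 km.

6844 km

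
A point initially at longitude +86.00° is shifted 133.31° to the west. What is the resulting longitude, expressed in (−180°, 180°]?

Start at +86.00°; shift −133.31° → -47.31°.
-47.31° already lies in (−180°, 180°].

-47.31°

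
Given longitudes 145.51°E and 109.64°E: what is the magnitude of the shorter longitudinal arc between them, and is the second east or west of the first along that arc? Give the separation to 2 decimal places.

35.87° west

Raw difference: 109.64 − 145.51 = -35.87°.
Normalise into (−180°, 180°]: -35.87° stays -35.87°.
Negative ⇒ the second point lies to the west; separation 35.87°.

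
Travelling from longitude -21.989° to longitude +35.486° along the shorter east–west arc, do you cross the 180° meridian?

No

Signed shortest Δλ = ((35.486 − -21.989 + 180) mod 360) − 180 = 57.475°.
Going east by 57.475° from -21.989° reaches +35.486° without touching 180°.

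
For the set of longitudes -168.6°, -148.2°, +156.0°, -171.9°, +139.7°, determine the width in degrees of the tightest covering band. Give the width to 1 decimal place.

Sort the longitudes: -171.9°, -168.6°, -148.2°, +139.7°, +156.0°.
Eastward gaps between consecutive values (wrapping around): 3.3°, 20.4°, 287.9°, 16.3°, 32.1°.
Largest gap = 287.9° ⇒ minimal covering band is its complement: 360° − 287.9° = 72.1°.
Band runs from +139.7° eastward to -148.2°, crossing the antimeridian.

72.1°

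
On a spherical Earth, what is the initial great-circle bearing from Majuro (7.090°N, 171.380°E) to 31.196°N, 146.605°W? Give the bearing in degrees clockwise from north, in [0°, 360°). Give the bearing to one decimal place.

52.7°

Δλ = -146.605 − 171.380 = -317.985°; wrapped into (−180°, 180°]: 42.015°.
θ = atan2( sin Δλ · cos φ₂ , cos φ₁ · sin φ₂ − sin φ₁ · cos φ₂ · cos Δλ )
  = atan2(0.57254, 0.43556) = 52.738° → normalised to [0°, 360°): 52.738°.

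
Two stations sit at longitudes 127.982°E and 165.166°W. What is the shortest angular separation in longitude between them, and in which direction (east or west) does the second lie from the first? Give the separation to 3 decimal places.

Raw difference: -165.166 − 127.982 = -293.148°.
Normalise into (−180°, 180°]: -293.148° + 360° = 66.852°.
Positive ⇒ the second point lies to the east; separation 66.852°.

66.852° east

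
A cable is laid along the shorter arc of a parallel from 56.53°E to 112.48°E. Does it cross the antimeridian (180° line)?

Signed shortest Δλ = ((112.48 − 56.53 + 180) mod 360) − 180 = 55.95°.
Going east by 55.95° from +56.53° reaches +112.48° without touching 180°.

No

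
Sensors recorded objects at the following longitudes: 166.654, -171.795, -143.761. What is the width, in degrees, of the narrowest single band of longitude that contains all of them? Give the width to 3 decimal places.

49.585°

Sort the longitudes: -171.795°, -143.761°, +166.654°.
Eastward gaps between consecutive values (wrapping around): 28.034°, 310.415°, 21.551°.
Largest gap = 310.415° ⇒ minimal covering band is its complement: 360° − 310.415° = 49.585°.
Band runs from +166.654° eastward to -143.761°, crossing the antimeridian.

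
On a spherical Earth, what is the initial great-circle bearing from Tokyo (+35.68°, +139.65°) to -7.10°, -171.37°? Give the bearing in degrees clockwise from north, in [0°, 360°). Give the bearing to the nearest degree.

Δλ = -171.37 − 139.65 = -311.02°; wrapped into (−180°, 180°]: 48.98°.
θ = atan2( sin Δλ · cos φ₂ , cos φ₁ · sin φ₂ − sin φ₁ · cos φ₂ · cos Δλ )
  = atan2(0.74870, -0.48027) = 122.679° → normalised to [0°, 360°): 122.679°.

123°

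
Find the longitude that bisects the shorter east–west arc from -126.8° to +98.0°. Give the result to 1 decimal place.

+165.6°

Signed shortest Δλ from -126.8° to +98.0° is -135.2°.
Midpoint longitude = -126.8° + (-135.2°)/2 = -126.8° − 67.6° = -194.4°.
Normalise into (−180°, 180°]: +165.6°.
(The naïve average (-126.8 + +98.0)/2 = -14.4° is on the wrong side of the globe.)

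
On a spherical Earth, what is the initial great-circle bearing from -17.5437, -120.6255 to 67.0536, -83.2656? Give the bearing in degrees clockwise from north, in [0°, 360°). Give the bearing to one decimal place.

13.7°

Δλ = -83.2656 − -120.6255 = 37.3599°.
θ = atan2( sin Δλ · cos φ₂ , cos φ₁ · sin φ₂ − sin φ₁ · cos φ₂ · cos Δλ )
  = atan2(0.23658, 0.97145) = 13.687° → normalised to [0°, 360°): 13.687°.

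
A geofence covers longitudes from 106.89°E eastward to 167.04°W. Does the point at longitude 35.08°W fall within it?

Band width going east from +106.89° to -167.04°: ((-167.04 − 106.89) mod 360) = 86.07°.
Offset of -35.08° east of the west edge: ((-35.08 − 106.89) mod 360) = 218.03°.
218.03° > 86.07° ⇒ outside.

No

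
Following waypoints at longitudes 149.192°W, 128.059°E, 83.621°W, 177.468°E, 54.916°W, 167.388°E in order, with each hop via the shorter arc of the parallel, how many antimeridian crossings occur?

Leg 1: -149.192° → +128.059°, shortest Δλ = -82.749° (west) — crosses 180°.
Leg 2: +128.059° → -83.621°, shortest Δλ = 148.32° (east) — crosses 180°.
Leg 3: -83.621° → +177.468°, shortest Δλ = -98.911° (west) — crosses 180°.
Leg 4: +177.468° → -54.916°, shortest Δλ = 127.616° (east) — crosses 180°.
Leg 5: -54.916° → +167.388°, shortest Δλ = -137.696° (west) — crosses 180°.
Total crossings: 5.

5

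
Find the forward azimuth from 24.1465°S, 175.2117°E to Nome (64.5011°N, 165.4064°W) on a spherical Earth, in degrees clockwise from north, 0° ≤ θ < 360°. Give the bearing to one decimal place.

Δλ = -165.4064 − 175.2117 = -340.6181°; wrapped into (−180°, 180°]: 19.3819°.
θ = atan2( sin Δλ · cos φ₂ , cos φ₁ · sin φ₂ − sin φ₁ · cos φ₂ · cos Δλ )
  = atan2(0.14287, 0.98974) = 8.214° → normalised to [0°, 360°): 8.214°.

8.2°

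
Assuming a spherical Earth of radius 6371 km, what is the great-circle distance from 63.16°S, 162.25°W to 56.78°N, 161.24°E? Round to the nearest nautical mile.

7397 nmi

Δλ = 161.24 − -162.25 = 323.49°; wrapped into (−180°, 180°]: -36.51°.
Δφ = 56.78 − -63.16 = 119.94°.
a = sin²(Δφ/2) + cos φ₁ · cos φ₂ · sin²(Δλ/2) = 0.773818.
c = 2·atan2(√a, √(1−a)) = 2.15033 rad → d = 6371·c ≈ 13699.77 km ≈ 7397.28 nmi.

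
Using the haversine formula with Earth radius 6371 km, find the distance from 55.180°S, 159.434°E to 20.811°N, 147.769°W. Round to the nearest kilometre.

9810 km

Δλ = -147.769 − 159.434 = -307.203°; wrapped into (−180°, 180°]: 52.797°.
Δφ = 20.811 − -55.180 = 75.991°.
a = sin²(Δφ/2) + cos φ₁ · cos φ₂ · sin²(Δλ/2) = 0.484474.
c = 2·atan2(√a, √(1−a)) = 1.53974 rad → d = 6371·c ≈ 9809.68 km.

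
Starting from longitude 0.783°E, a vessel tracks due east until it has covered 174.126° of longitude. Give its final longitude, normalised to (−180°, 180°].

Start at +0.783°; shift +174.126° → +174.909°.
+174.909° already lies in (−180°, 180°].

174.909°E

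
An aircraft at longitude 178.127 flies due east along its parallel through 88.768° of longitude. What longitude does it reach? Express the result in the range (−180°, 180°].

-93.105°

Start at +178.127°; shift +88.768° → +266.895°.
+266.895° lies outside (−180°, 180°]; subtract 360° → -93.105°.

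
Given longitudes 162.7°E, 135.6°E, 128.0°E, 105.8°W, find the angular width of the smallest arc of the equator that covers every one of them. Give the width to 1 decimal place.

Sort the longitudes: -105.8°, +128.0°, +135.6°, +162.7°.
Eastward gaps between consecutive values (wrapping around): 233.8°, 7.6°, 27.1°, 91.5°.
Largest gap = 233.8° ⇒ minimal covering band is its complement: 360° − 233.8° = 126.2°.
Band runs from +128.0° eastward to -105.8°, crossing the antimeridian.

126.2°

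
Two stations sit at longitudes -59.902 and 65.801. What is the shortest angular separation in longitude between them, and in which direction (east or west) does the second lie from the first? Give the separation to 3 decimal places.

Raw difference: 65.801 − -59.902 = 125.703°.
Normalise into (−180°, 180°]: 125.703° stays 125.703°.
Positive ⇒ the second point lies to the east; separation 125.703°.

125.703° east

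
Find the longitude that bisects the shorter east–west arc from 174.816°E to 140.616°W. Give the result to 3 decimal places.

162.900°W

Signed shortest Δλ from +174.816° to -140.616° is +44.568°.
Midpoint longitude = +174.816° + (+44.568°)/2 = +174.816° + 22.284° = +197.100°.
Normalise into (−180°, 180°]: -162.900°.
(The naïve average (+174.816 + -140.616)/2 = 17.1° is on the wrong side of the globe.)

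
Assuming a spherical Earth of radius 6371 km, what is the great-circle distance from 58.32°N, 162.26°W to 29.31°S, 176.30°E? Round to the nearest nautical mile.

Δλ = 176.30 − -162.26 = 338.56°; wrapped into (−180°, 180°]: -21.44°.
Δφ = -29.31 − 58.32 = -87.63°.
a = sin²(Δφ/2) + cos φ₁ · cos φ₂ · sin²(Δλ/2) = 0.495168.
c = 2·atan2(√a, √(1−a)) = 1.56113 rad → d = 6371·c ≈ 9945.98 km ≈ 5370.40 nmi.

5370 nmi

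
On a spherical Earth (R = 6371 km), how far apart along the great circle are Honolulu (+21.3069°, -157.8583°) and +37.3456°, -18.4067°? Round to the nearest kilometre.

Δλ = -18.4067 − -157.8583 = 139.4516°.
Δφ = 37.3456 − 21.3069 = 16.0387°.
a = sin²(Δφ/2) + cos φ₁ · cos φ₂ · sin²(Δλ/2) = 0.671183.
c = 2·atan2(√a, √(1−a)) = 1.92023 rad → d = 6371·c ≈ 12233.78 km.

12234 km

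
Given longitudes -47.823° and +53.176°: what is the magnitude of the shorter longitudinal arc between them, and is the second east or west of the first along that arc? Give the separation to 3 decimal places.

100.999° east

Raw difference: 53.176 − -47.823 = 100.999°.
Normalise into (−180°, 180°]: 100.999° stays 100.999°.
Positive ⇒ the second point lies to the east; separation 100.999°.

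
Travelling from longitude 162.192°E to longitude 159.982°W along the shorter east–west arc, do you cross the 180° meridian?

Naïve |-159.982 − 162.192| = 322.174° > 180°, so the shorter arc goes the other way round — across 180°.
Signed shortest Δλ = ((-159.982 − 162.192 + 180) mod 360) − 180 = 37.826°.
Going east by 37.826° from +162.192° passes through 180° before reaching -159.982°.

Yes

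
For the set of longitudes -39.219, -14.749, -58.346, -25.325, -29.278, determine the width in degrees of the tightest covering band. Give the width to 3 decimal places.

43.597°

Sort the longitudes: -58.346°, -39.219°, -29.278°, -25.325°, -14.749°.
Eastward gaps between consecutive values (wrapping around): 19.127°, 9.941°, 3.953°, 10.576°, 316.403°.
Largest gap = 316.403° ⇒ minimal covering band is its complement: 360° − 316.403° = 43.597°.
Band runs from -58.346° eastward to -14.749°.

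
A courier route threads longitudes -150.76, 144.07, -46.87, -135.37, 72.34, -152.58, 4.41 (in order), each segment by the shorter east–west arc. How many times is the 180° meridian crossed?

4

Leg 1: -150.76° → +144.07°, shortest Δλ = -65.17° (west) — crosses 180°.
Leg 2: +144.07° → -46.87°, shortest Δλ = 169.06° (east) — crosses 180°.
Leg 3: -46.87° → -135.37°, shortest Δλ = -88.5° (west) — does not cross 180°.
Leg 4: -135.37° → +72.34°, shortest Δλ = -152.29° (west) — crosses 180°.
Leg 5: +72.34° → -152.58°, shortest Δλ = 135.08° (east) — crosses 180°.
Leg 6: -152.58° → +4.41°, shortest Δλ = 156.99° (east) — does not cross 180°.
Total crossings: 4.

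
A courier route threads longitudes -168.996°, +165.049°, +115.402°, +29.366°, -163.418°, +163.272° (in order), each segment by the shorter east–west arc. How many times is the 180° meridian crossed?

3

Leg 1: -168.996° → +165.049°, shortest Δλ = -25.955° (west) — crosses 180°.
Leg 2: +165.049° → +115.402°, shortest Δλ = -49.647° (west) — does not cross 180°.
Leg 3: +115.402° → +29.366°, shortest Δλ = -86.036° (west) — does not cross 180°.
Leg 4: +29.366° → -163.418°, shortest Δλ = 167.216° (east) — crosses 180°.
Leg 5: -163.418° → +163.272°, shortest Δλ = -33.31° (west) — crosses 180°.
Total crossings: 3.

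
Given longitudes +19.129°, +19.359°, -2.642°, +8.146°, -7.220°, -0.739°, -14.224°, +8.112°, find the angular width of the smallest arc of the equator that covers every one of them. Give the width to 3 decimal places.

Sort the longitudes: -14.224°, -7.220°, -2.642°, -0.739°, +8.112°, +8.146°, +19.129°, +19.359°.
Eastward gaps between consecutive values (wrapping around): 7.004°, 4.578°, 1.903°, 8.851°, 0.034°, 10.983°, 0.230°, 326.417°.
Largest gap = 326.417° ⇒ minimal covering band is its complement: 360° − 326.417° = 33.583°.
Band runs from -14.224° eastward to +19.359°.

33.583°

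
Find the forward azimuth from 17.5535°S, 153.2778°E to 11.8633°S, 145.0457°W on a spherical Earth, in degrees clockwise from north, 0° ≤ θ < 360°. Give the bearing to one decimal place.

93.7°

Δλ = -145.0457 − 153.2778 = -298.3235°; wrapped into (−180°, 180°]: 61.6765°.
θ = atan2( sin Δλ · cos φ₂ , cos φ₁ · sin φ₂ − sin φ₁ · cos φ₂ · cos Δλ )
  = atan2(0.86148, -0.05597) = 93.717° → normalised to [0°, 360°): 93.717°.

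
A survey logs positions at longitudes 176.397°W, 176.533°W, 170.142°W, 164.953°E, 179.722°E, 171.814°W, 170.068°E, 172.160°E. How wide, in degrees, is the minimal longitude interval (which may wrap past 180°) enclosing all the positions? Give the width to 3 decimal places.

Sort the longitudes: -176.533°, -176.397°, -171.814°, -170.142°, +164.953°, +170.068°, +172.160°, +179.722°.
Eastward gaps between consecutive values (wrapping around): 0.136°, 4.583°, 1.672°, 335.095°, 5.115°, 2.092°, 7.562°, 3.745°.
Largest gap = 335.095° ⇒ minimal covering band is its complement: 360° − 335.095° = 24.905°.
Band runs from +164.953° eastward to -170.142°, crossing the antimeridian.

24.905°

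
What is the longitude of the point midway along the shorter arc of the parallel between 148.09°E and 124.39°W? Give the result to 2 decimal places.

Signed shortest Δλ from +148.09° to -124.39° is +87.52°.
Midpoint longitude = +148.09° + (+87.52°)/2 = +148.09° + 43.76° = +191.85°.
Normalise into (−180°, 180°]: -168.15°.
(The naïve average (+148.09 + -124.39)/2 = 11.85° is on the wrong side of the globe.)

168.15°W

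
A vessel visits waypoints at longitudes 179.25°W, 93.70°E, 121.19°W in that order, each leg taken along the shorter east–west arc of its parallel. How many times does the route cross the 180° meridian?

2

Leg 1: -179.25° → +93.70°, shortest Δλ = -87.05° (west) — crosses 180°.
Leg 2: +93.70° → -121.19°, shortest Δλ = 145.11° (east) — crosses 180°.
Total crossings: 2.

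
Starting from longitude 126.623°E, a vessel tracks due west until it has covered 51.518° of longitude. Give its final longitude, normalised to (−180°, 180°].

75.105°E

Start at +126.623°; shift −51.518° → +75.105°.
+75.105° already lies in (−180°, 180°].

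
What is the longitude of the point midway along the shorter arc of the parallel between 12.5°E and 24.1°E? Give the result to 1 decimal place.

Signed shortest Δλ from +12.5° to +24.1° is +11.6°.
Midpoint longitude = +12.5° + (+11.6°)/2 = +12.5° + 5.8° = +18.3°.

18.3°E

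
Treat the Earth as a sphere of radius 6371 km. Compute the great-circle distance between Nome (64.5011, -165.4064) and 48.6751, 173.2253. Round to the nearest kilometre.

Δλ = 173.2253 − -165.4064 = 338.6317°; wrapped into (−180°, 180°]: -21.3683°.
Δφ = 48.6751 − 64.5011 = -15.8260°.
a = sin²(Δφ/2) + cos φ₁ · cos φ₂ · sin²(Δλ/2) = 0.028723.
c = 2·atan2(√a, √(1−a)) = 0.34060 rad → d = 6371·c ≈ 2169.99 km.

2170 km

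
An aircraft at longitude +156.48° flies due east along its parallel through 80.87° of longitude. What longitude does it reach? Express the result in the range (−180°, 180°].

Start at +156.48°; shift +80.87° → +237.35°.
+237.35° lies outside (−180°, 180°]; subtract 360° → -122.65°.

-122.65°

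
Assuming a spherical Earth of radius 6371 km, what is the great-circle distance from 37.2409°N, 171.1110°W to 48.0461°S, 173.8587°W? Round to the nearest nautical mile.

5123 nmi

Δλ = -173.8587 − -171.1110 = -2.7477°.
Δφ = -48.0461 − 37.2409 = -85.2870°.
a = sin²(Δφ/2) + cos φ₁ · cos φ₂ · sin²(Δλ/2) = 0.459224.
c = 2·atan2(√a, √(1−a)) = 1.48915 rad → d = 6371·c ≈ 9487.39 km ≈ 5122.78 nmi.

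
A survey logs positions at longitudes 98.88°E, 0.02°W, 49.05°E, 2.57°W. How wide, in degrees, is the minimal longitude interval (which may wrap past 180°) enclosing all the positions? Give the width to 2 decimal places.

Sort the longitudes: -2.57°, -0.02°, +49.05°, +98.88°.
Eastward gaps between consecutive values (wrapping around): 2.55°, 49.07°, 49.83°, 258.55°.
Largest gap = 258.55° ⇒ minimal covering band is its complement: 360° − 258.55° = 101.45°.
Band runs from -2.57° eastward to +98.88°.

101.45°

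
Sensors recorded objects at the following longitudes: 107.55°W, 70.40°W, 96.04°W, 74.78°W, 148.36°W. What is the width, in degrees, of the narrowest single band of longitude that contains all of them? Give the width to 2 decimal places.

77.96°

Sort the longitudes: -148.36°, -107.55°, -96.04°, -74.78°, -70.40°.
Eastward gaps between consecutive values (wrapping around): 40.81°, 11.51°, 21.26°, 4.38°, 282.04°.
Largest gap = 282.04° ⇒ minimal covering band is its complement: 360° − 282.04° = 77.96°.
Band runs from -148.36° eastward to -70.40°.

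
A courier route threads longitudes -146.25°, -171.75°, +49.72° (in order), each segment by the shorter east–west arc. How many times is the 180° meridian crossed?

Leg 1: -146.25° → -171.75°, shortest Δλ = -25.5° (west) — does not cross 180°.
Leg 2: -171.75° → +49.72°, shortest Δλ = -138.53° (west) — crosses 180°.
Total crossings: 1.

1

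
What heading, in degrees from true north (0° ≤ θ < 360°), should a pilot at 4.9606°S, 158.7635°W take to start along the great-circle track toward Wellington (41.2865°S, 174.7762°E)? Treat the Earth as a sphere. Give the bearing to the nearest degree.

Δλ = 174.7762 − -158.7635 = 333.5397°; wrapped into (−180°, 180°]: -26.4603°.
θ = atan2( sin Δλ · cos φ₂ , cos φ₁ · sin φ₂ − sin φ₁ · cos φ₂ · cos Δλ )
  = atan2(-0.33482, -0.59918) = -150.804° → normalised to [0°, 360°): 209.196°.

209°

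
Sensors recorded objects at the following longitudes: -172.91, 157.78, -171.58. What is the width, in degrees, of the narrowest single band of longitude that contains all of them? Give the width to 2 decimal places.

Sort the longitudes: -172.91°, -171.58°, +157.78°.
Eastward gaps between consecutive values (wrapping around): 1.33°, 329.36°, 29.31°.
Largest gap = 329.36° ⇒ minimal covering band is its complement: 360° − 329.36° = 30.64°.
Band runs from +157.78° eastward to -171.58°, crossing the antimeridian.

30.64°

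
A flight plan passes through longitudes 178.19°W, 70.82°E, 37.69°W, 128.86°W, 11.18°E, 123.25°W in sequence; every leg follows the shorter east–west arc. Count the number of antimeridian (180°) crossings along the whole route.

1

Leg 1: -178.19° → +70.82°, shortest Δλ = -110.99° (west) — crosses 180°.
Leg 2: +70.82° → -37.69°, shortest Δλ = -108.51° (west) — does not cross 180°.
Leg 3: -37.69° → -128.86°, shortest Δλ = -91.17° (west) — does not cross 180°.
Leg 4: -128.86° → +11.18°, shortest Δλ = 140.04° (east) — does not cross 180°.
Leg 5: +11.18° → -123.25°, shortest Δλ = -134.43° (west) — does not cross 180°.
Total crossings: 1.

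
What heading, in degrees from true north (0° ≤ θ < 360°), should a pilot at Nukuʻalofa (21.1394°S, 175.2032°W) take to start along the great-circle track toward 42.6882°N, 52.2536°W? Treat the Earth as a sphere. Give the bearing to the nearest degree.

Δλ = -52.2536 − -175.2032 = 122.9496°.
θ = atan2( sin Δλ · cos φ₂ , cos φ₁ · sin φ₂ − sin φ₁ · cos φ₂ · cos Δλ )
  = atan2(0.61682, 0.48820) = 51.639° → normalised to [0°, 360°): 51.639°.

52°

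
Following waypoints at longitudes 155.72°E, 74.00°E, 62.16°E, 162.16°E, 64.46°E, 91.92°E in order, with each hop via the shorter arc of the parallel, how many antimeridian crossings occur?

Leg 1: +155.72° → +74.00°, shortest Δλ = -81.72° (west) — does not cross 180°.
Leg 2: +74.00° → +62.16°, shortest Δλ = -11.84° (west) — does not cross 180°.
Leg 3: +62.16° → +162.16°, shortest Δλ = 100.0° (east) — does not cross 180°.
Leg 4: +162.16° → +64.46°, shortest Δλ = -97.7° (west) — does not cross 180°.
Leg 5: +64.46° → +91.92°, shortest Δλ = 27.46° (east) — does not cross 180°.
Total crossings: 0.

0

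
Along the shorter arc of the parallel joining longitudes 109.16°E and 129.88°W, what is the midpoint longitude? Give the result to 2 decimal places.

169.64°E

Signed shortest Δλ from +109.16° to -129.88° is +120.96°.
Midpoint longitude = +109.16° + (+120.96°)/2 = +109.16° + 60.48° = +169.64°.
(The naïve average (+109.16 + -129.88)/2 = -10.36° is on the wrong side of the globe.)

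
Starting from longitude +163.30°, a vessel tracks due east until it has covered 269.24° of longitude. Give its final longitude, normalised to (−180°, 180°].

Start at +163.30°; shift +269.24° → +432.54°.
+432.54° lies outside (−180°, 180°]; subtract 360° → +72.54°.

+72.54°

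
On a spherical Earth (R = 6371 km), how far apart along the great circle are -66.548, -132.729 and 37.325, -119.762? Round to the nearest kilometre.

11603 km

Δλ = -119.762 − -132.729 = 12.967°.
Δφ = 37.325 − -66.548 = 103.873°.
a = sin²(Δφ/2) + cos φ₁ · cos φ₂ · sin²(Δλ/2) = 0.623920.
c = 2·atan2(√a, √(1−a)) = 1.82125 rad → d = 6371·c ≈ 11603.17 km.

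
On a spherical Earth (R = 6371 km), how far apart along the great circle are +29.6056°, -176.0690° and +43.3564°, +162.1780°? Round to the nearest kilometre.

Δλ = 162.1780 − -176.0690 = 338.2470°; wrapped into (−180°, 180°]: -21.7530°.
Δφ = 43.3564 − 29.6056 = 13.7508°.
a = sin²(Δφ/2) + cos φ₁ · cos φ₂ · sin²(Δλ/2) = 0.036839.
c = 2·atan2(√a, √(1−a)) = 0.38627 rad → d = 6371·c ≈ 2460.91 km.

2461 km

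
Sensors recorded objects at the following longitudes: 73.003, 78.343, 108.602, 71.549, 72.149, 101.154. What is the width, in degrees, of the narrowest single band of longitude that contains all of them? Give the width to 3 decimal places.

Sort the longitudes: +71.549°, +72.149°, +73.003°, +78.343°, +101.154°, +108.602°.
Eastward gaps between consecutive values (wrapping around): 0.600°, 0.854°, 5.340°, 22.811°, 7.448°, 322.947°.
Largest gap = 322.947° ⇒ minimal covering band is its complement: 360° − 322.947° = 37.053°.
Band runs from +71.549° eastward to +108.602°.

37.053°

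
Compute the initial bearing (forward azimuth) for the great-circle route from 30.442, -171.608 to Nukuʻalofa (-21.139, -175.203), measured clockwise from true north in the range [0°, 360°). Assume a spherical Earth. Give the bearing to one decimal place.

184.3°

Δλ = -175.203 − -171.608 = -3.595°.
θ = atan2( sin Δλ · cos φ₂ , cos φ₁ · sin φ₂ − sin φ₁ · cos φ₂ · cos Δλ )
  = atan2(-0.05848, -0.78256) = -175.726° → normalised to [0°, 360°): 184.274°.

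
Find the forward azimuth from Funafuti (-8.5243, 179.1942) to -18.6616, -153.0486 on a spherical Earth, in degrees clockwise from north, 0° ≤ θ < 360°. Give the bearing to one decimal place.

113.5°

Δλ = -153.0486 − 179.1942 = -332.2428°; wrapped into (−180°, 180°]: 27.7572°.
θ = atan2( sin Δλ · cos φ₂ , cos φ₁ · sin φ₂ − sin φ₁ · cos φ₂ · cos Δλ )
  = atan2(0.44124, -0.19217) = 113.534° → normalised to [0°, 360°): 113.534°.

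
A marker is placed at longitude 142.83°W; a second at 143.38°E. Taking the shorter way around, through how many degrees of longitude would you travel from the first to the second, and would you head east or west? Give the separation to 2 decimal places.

73.79° west

Raw difference: 143.38 − -142.83 = 286.21°.
Normalise into (−180°, 180°]: 286.21° − 360° = -73.79°.
Negative ⇒ the second point lies to the west; separation 73.79°.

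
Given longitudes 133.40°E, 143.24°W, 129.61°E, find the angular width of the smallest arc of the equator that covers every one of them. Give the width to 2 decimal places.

Sort the longitudes: -143.24°, +129.61°, +133.40°.
Eastward gaps between consecutive values (wrapping around): 272.85°, 3.79°, 83.36°.
Largest gap = 272.85° ⇒ minimal covering band is its complement: 360° − 272.85° = 87.15°.
Band runs from +129.61° eastward to -143.24°, crossing the antimeridian.

87.15°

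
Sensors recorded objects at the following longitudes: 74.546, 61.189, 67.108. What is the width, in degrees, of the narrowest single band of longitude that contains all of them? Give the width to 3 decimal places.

Sort the longitudes: +61.189°, +67.108°, +74.546°.
Eastward gaps between consecutive values (wrapping around): 5.919°, 7.438°, 346.643°.
Largest gap = 346.643° ⇒ minimal covering band is its complement: 360° − 346.643° = 13.357°.
Band runs from +61.189° eastward to +74.546°.

13.357°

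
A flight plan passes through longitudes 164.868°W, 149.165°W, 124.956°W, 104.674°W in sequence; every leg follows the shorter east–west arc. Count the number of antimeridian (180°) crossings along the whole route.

Leg 1: -164.868° → -149.165°, shortest Δλ = 15.703° (east) — does not cross 180°.
Leg 2: -149.165° → -124.956°, shortest Δλ = 24.209° (east) — does not cross 180°.
Leg 3: -124.956° → -104.674°, shortest Δλ = 20.282° (east) — does not cross 180°.
Total crossings: 0.

0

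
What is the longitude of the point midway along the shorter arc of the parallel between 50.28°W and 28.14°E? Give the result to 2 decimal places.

Signed shortest Δλ from -50.28° to +28.14° is +78.42°.
Midpoint longitude = -50.28° + (+78.42°)/2 = -50.28° + 39.21° = -11.07°.

11.07°W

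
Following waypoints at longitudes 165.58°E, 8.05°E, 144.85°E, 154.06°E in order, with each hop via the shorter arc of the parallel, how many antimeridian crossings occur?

Leg 1: +165.58° → +8.05°, shortest Δλ = -157.53° (west) — does not cross 180°.
Leg 2: +8.05° → +144.85°, shortest Δλ = 136.8° (east) — does not cross 180°.
Leg 3: +144.85° → +154.06°, shortest Δλ = 9.21° (east) — does not cross 180°.
Total crossings: 0.

0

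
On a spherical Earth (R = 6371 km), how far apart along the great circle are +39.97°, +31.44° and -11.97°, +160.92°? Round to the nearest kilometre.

Δλ = 160.92 − 31.44 = 129.48°.
Δφ = -11.97 − 39.97 = -51.94°.
a = sin²(Δφ/2) + cos φ₁ · cos φ₂ · sin²(Δλ/2) = 0.804954.
c = 2·atan2(√a, √(1−a)) = 2.22674 rad → d = 6371·c ≈ 14186.56 km.

14187 km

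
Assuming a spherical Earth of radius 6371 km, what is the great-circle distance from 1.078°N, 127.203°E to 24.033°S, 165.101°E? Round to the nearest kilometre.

4951 km

Δλ = 165.101 − 127.203 = 37.898°.
Δφ = -24.033 − 1.078 = -25.111°.
a = sin²(Δφ/2) + cos φ₁ · cos φ₂ · sin²(Δλ/2) = 0.143545.
c = 2·atan2(√a, √(1−a)) = 0.77716 rad → d = 6371·c ≈ 4951.28 km.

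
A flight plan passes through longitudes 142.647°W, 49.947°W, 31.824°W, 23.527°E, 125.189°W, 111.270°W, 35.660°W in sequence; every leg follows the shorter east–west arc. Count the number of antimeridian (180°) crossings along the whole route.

0

Leg 1: -142.647° → -49.947°, shortest Δλ = 92.7° (east) — does not cross 180°.
Leg 2: -49.947° → -31.824°, shortest Δλ = 18.123° (east) — does not cross 180°.
Leg 3: -31.824° → +23.527°, shortest Δλ = 55.351° (east) — does not cross 180°.
Leg 4: +23.527° → -125.189°, shortest Δλ = -148.716° (west) — does not cross 180°.
Leg 5: -125.189° → -111.270°, shortest Δλ = 13.919° (east) — does not cross 180°.
Leg 6: -111.270° → -35.660°, shortest Δλ = 75.61° (east) — does not cross 180°.
Total crossings: 0.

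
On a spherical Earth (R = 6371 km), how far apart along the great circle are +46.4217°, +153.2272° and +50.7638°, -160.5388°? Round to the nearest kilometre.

Δλ = -160.5388 − 153.2272 = -313.7660°; wrapped into (−180°, 180°]: 46.2340°.
Δφ = 50.7638 − 46.4217 = 4.3421°.
a = sin²(Δφ/2) + cos φ₁ · cos φ₂ · sin²(Δλ/2) = 0.068645.
c = 2·atan2(√a, √(1−a)) = 0.53019 rad → d = 6371·c ≈ 3377.85 km.

3378 km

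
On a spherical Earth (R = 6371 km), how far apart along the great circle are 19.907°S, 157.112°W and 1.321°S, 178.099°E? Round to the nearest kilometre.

3396 km

Δλ = 178.099 − -157.112 = 335.211°; wrapped into (−180°, 180°]: -24.789°.
Δφ = -1.321 − -19.907 = 18.586°.
a = sin²(Δφ/2) + cos φ₁ · cos φ₂ · sin²(Δλ/2) = 0.069383.
c = 2·atan2(√a, √(1−a)) = 0.53311 rad → d = 6371·c ≈ 3396.41 km.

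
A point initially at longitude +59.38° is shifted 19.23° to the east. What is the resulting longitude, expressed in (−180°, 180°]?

Start at +59.38°; shift +19.23° → +78.61°.
+78.61° already lies in (−180°, 180°].

+78.61°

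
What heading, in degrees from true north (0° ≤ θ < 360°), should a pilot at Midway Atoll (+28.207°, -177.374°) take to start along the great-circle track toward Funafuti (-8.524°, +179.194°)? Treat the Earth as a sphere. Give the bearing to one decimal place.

185.7°

Δλ = 179.194 − -177.374 = 356.568°; wrapped into (−180°, 180°]: -3.432°.
θ = atan2( sin Δλ · cos φ₂ , cos φ₁ · sin φ₂ − sin φ₁ · cos φ₂ · cos Δλ )
  = atan2(-0.05920, -0.59722) = -174.339° → normalised to [0°, 360°): 185.661°.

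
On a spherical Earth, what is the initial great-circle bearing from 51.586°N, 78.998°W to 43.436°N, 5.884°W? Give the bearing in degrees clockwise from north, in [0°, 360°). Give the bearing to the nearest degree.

69°

Δλ = -5.884 − -78.998 = 73.114°.
θ = atan2( sin Δλ · cos φ₂ , cos φ₁ · sin φ₂ − sin φ₁ · cos φ₂ · cos Δλ )
  = atan2(0.69483, 0.26193) = 69.345° → normalised to [0°, 360°): 69.345°.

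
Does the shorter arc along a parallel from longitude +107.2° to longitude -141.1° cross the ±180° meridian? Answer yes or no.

Naïve |-141.1 − 107.2| = 248.3° > 180°, so the shorter arc goes the other way round — across 180°.
Signed shortest Δλ = ((-141.1 − 107.2 + 180) mod 360) − 180 = 111.7°.
Going east by 111.7° from +107.2° passes through 180° before reaching -141.1°.

Yes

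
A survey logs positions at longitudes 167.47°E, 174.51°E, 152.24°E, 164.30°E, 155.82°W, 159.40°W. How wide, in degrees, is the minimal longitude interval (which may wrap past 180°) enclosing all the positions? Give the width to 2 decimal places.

51.94°

Sort the longitudes: -159.40°, -155.82°, +152.24°, +164.30°, +167.47°, +174.51°.
Eastward gaps between consecutive values (wrapping around): 3.58°, 308.06°, 12.06°, 3.17°, 7.04°, 26.09°.
Largest gap = 308.06° ⇒ minimal covering band is its complement: 360° − 308.06° = 51.94°.
Band runs from +152.24° eastward to -155.82°, crossing the antimeridian.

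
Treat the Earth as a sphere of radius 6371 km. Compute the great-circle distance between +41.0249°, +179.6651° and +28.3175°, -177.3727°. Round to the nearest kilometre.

1438 km

Δλ = -177.3727 − 179.6651 = -357.0378°; wrapped into (−180°, 180°]: 2.9622°.
Δφ = 28.3175 − 41.0249 = -12.7074°.
a = sin²(Δφ/2) + cos φ₁ · cos φ₂ · sin²(Δλ/2) = 0.012691.
c = 2·atan2(√a, √(1−a)) = 0.22578 rad → d = 6371·c ≈ 1438.47 km.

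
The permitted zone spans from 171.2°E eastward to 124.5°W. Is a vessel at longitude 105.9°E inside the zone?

No

Band width going east from +171.2° to -124.5°: ((-124.5 − 171.2) mod 360) = 64.3°.
Offset of +105.9° east of the west edge: ((105.9 − 171.2) mod 360) = 294.7°.
294.7° > 64.3° ⇒ outside.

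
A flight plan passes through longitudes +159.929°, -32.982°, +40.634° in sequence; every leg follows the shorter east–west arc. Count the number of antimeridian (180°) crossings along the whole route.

Leg 1: +159.929° → -32.982°, shortest Δλ = 167.089° (east) — crosses 180°.
Leg 2: -32.982° → +40.634°, shortest Δλ = 73.616° (east) — does not cross 180°.
Total crossings: 1.

1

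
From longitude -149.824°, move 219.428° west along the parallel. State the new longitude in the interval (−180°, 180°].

Start at -149.824°; shift −219.428° → -369.252°.
-369.252° lies outside (−180°, 180°]; add 360° → -9.252°.

-9.252°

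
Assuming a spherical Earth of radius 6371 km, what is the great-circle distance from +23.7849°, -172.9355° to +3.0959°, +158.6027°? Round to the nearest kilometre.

3826 km

Δλ = 158.6027 − -172.9355 = 331.5382°; wrapped into (−180°, 180°]: -28.4618°.
Δφ = 3.0959 − 23.7849 = -20.6890°.
a = sin²(Δφ/2) + cos φ₁ · cos φ₂ · sin²(Δλ/2) = 0.087463.
c = 2·atan2(√a, √(1−a)) = 0.60046 rad → d = 6371·c ≈ 3825.55 km.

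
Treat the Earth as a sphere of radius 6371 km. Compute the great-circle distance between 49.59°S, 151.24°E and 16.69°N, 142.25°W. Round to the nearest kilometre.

9824 km

Δλ = -142.25 − 151.24 = -293.49°; wrapped into (−180°, 180°]: 66.51°.
Δφ = 16.69 − -49.59 = 66.28°.
a = sin²(Δφ/2) + cos φ₁ · cos φ₂ · sin²(Δλ/2) = 0.485587.
c = 2·atan2(√a, √(1−a)) = 1.54197 rad → d = 6371·c ≈ 9823.87 km.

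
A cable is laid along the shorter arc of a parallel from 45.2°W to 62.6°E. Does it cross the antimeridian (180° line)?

Signed shortest Δλ = ((62.6 − -45.2 + 180) mod 360) − 180 = 107.8°.
Going east by 107.8° from -45.2° reaches +62.6° without touching 180°.

No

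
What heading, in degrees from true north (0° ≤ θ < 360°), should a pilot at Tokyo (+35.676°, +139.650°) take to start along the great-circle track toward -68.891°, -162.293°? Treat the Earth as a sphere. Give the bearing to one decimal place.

160.6°

Δλ = -162.293 − 139.650 = -301.943°; wrapped into (−180°, 180°]: 58.057°.
θ = atan2( sin Δλ · cos φ₂ , cos φ₁ · sin φ₂ − sin φ₁ · cos φ₂ · cos Δλ )
  = atan2(0.30561, -0.86894) = 160.623° → normalised to [0°, 360°): 160.623°.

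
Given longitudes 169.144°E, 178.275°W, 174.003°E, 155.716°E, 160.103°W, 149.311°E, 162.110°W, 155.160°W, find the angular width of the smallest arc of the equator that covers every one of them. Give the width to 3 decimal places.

Sort the longitudes: -178.275°, -162.110°, -160.103°, -155.160°, +149.311°, +155.716°, +169.144°, +174.003°.
Eastward gaps between consecutive values (wrapping around): 16.165°, 2.007°, 4.943°, 304.471°, 6.405°, 13.428°, 4.859°, 7.722°.
Largest gap = 304.471° ⇒ minimal covering band is its complement: 360° − 304.471° = 55.529°.
Band runs from +149.311° eastward to -155.160°, crossing the antimeridian.

55.529°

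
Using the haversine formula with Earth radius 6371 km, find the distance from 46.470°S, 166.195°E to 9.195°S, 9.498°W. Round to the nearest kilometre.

Δλ = -9.498 − 166.195 = -175.693°.
Δφ = -9.195 − -46.470 = 37.275°.
a = sin²(Δφ/2) + cos φ₁ · cos φ₂ · sin²(Δλ/2) = 0.781055.
c = 2·atan2(√a, √(1−a)) = 2.16773 rad → d = 6371·c ≈ 13810.62 km.

13811 km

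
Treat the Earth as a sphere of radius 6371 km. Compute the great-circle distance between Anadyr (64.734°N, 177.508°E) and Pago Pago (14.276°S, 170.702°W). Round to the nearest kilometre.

8842 km

Δλ = -170.702 − 177.508 = -348.210°; wrapped into (−180°, 180°]: 11.790°.
Δφ = -14.276 − 64.734 = -79.010°.
a = sin²(Δφ/2) + cos φ₁ · cos φ₂ · sin²(Δλ/2) = 0.409044.
c = 2·atan2(√a, √(1−a)) = 1.38787 rad → d = 6371·c ≈ 8842.10 km.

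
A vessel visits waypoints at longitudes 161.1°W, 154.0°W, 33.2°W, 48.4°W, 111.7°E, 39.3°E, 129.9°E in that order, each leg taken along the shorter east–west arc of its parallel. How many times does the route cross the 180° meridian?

0

Leg 1: -161.1° → -154.0°, shortest Δλ = 7.1° (east) — does not cross 180°.
Leg 2: -154.0° → -33.2°, shortest Δλ = 120.8° (east) — does not cross 180°.
Leg 3: -33.2° → -48.4°, shortest Δλ = -15.2° (west) — does not cross 180°.
Leg 4: -48.4° → +111.7°, shortest Δλ = 160.1° (east) — does not cross 180°.
Leg 5: +111.7° → +39.3°, shortest Δλ = -72.4° (west) — does not cross 180°.
Leg 6: +39.3° → +129.9°, shortest Δλ = 90.6° (east) — does not cross 180°.
Total crossings: 0.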